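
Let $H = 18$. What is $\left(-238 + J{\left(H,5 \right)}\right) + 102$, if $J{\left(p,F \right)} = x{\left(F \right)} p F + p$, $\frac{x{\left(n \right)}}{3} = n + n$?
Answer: $2582$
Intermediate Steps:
$x{\left(n \right)} = 6 n$ ($x{\left(n \right)} = 3 \left(n + n\right) = 3 \cdot 2 n = 6 n$)
$J{\left(p,F \right)} = p + 6 p F^{2}$ ($J{\left(p,F \right)} = 6 F p F + p = 6 p F^{2} + p = p + 6 p F^{2}$)
$\left(-238 + J{\left(H,5 \right)}\right) + 102 = \left(-238 + 18 \left(1 + 6 \cdot 5^{2}\right)\right) + 102 = \left(-238 + 18 \left(1 + 6 \cdot 25\right)\right) + 102 = \left(-238 + 18 \left(1 + 150\right)\right) + 102 = \left(-238 + 18 \cdot 151\right) + 102 = \left(-238 + 2718\right) + 102 = 2480 + 102 = 2582$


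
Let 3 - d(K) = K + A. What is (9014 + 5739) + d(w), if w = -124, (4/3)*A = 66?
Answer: 29661/2 ≈ 14831.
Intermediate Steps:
A = 99/2 (A = (¾)*66 = 99/2 ≈ 49.500)
d(K) = -93/2 - K (d(K) = 3 - (K + 99/2) = 3 - (99/2 + K) = 3 + (-99/2 - K) = -93/2 - K)
(9014 + 5739) + d(w) = (9014 + 5739) + (-93/2 - 1*(-124)) = 14753 + (-93/2 + 124) = 14753 + 155/2 = 29661/2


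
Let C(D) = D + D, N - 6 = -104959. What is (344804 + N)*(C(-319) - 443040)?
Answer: -106416611978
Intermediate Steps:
N = -104953 (N = 6 - 104959 = -104953)
C(D) = 2*D
(344804 + N)*(C(-319) - 443040) = (344804 - 104953)*(2*(-319) - 443040) = 239851*(-638 - 443040) = 239851*(-443678) = -106416611978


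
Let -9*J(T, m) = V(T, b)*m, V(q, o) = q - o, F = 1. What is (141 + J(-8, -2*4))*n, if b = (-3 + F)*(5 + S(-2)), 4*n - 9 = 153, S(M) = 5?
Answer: 12285/2 ≈ 6142.5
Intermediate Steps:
n = 81/2 (n = 9/4 + (¼)*153 = 9/4 + 153/4 = 81/2 ≈ 40.500)
b = -20 (b = (-3 + 1)*(5 + 5) = -2*10 = -20)
J(T, m) = -m*(20 + T)/9 (J(T, m) = -(T - 1*(-20))*m/9 = -(T + 20)*m/9 = -(20 + T)*m/9 = -m*(20 + T)/9)
(141 + J(-8, -2*4))*n = (141 - (-2*4)*(20 - 8)/9)*(81/2) = (141 - ⅑*(-8)*12)*(81/2) = (141 + 32/3)*(81/2) = (455/3)*(81/2) = 12285/2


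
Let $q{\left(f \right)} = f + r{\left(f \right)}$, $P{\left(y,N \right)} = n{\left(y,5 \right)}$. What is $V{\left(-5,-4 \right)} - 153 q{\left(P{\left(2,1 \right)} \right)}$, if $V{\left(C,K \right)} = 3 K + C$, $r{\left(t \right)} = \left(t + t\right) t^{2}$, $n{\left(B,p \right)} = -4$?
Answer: $20179$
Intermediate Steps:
$P{\left(y,N \right)} = -4$
$r{\left(t \right)} = 2 t^{3}$ ($r{\left(t \right)} = 2 t t^{2} = 2 t^{3}$)
$q{\left(f \right)} = f + 2 f^{3}$
$V{\left(C,K \right)} = C + 3 K$
$V{\left(-5,-4 \right)} - 153 q{\left(P{\left(2,1 \right)} \right)} = \left(-5 + 3 \left(-4\right)\right) - 153 \left(-4 + 2 \left(-4\right)^{3}\right) = \left(-5 - 12\right) - 153 \left(-4 + 2 \left(-64\right)\right) = -17 - 153 \left(-4 - 128\right) = -17 - -20196 = -17 + 20196 = 20179$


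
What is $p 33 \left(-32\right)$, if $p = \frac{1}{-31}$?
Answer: $\frac{1056}{31} \approx 34.065$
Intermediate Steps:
$p = - \frac{1}{31} \approx -0.032258$
$p 33 \left(-32\right) = \left(- \frac{1}{31}\right) 33 \left(-32\right) = \left(- \frac{33}{31}\right) \left(-32\right) = \frac{1056}{31}$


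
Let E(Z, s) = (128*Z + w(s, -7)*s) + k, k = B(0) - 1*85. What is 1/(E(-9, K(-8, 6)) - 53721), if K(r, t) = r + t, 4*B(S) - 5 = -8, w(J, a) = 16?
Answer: -4/219963 ≈ -1.8185e-5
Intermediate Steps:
B(S) = -¾ (B(S) = 5/4 + (¼)*(-8) = 5/4 - 2 = -¾)
k = -343/4 (k = -¾ - 1*85 = -¾ - 85 = -343/4 ≈ -85.750)
E(Z, s) = -343/4 + 16*s + 128*Z (E(Z, s) = (128*Z + 16*s) - 343/4 = (16*s + 128*Z) - 343/4 = -343/4 + 16*s + 128*Z)
1/(E(-9, K(-8, 6)) - 53721) = 1/((-343/4 + 16*(-8 + 6) + 128*(-9)) - 53721) = 1/((-343/4 + 16*(-2) - 1152) - 53721) = 1/((-343/4 - 32 - 1152) - 53721) = 1/(-5079/4 - 53721) = 1/(-219963/4) = -4/219963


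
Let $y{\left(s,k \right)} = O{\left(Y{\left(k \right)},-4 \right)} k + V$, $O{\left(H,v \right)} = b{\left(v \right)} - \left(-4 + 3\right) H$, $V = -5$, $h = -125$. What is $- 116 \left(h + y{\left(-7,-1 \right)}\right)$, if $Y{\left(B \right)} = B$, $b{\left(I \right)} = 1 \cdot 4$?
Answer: $15428$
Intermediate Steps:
$b{\left(I \right)} = 4$
$O{\left(H,v \right)} = 4 + H$ ($O{\left(H,v \right)} = 4 - \left(-4 + 3\right) H = 4 - - H = 4 + H$)
$y{\left(s,k \right)} = -5 + k \left(4 + k\right)$ ($y{\left(s,k \right)} = \left(4 + k\right) k - 5 = k \left(4 + k\right) - 5 = -5 + k \left(4 + k\right)$)
$- 116 \left(h + y{\left(-7,-1 \right)}\right) = - 116 \left(-125 - 8\right) = \left(-116\right) \left(-133\right) = 15428$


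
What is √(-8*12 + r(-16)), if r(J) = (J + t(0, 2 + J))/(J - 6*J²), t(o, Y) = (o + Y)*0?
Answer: I*√903167/97 ≈ 9.7974*I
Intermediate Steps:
t(o, Y) = 0 (t(o, Y) = (Y + o)*0 = 0)
r(J) = J/(J - 6*J²) (r(J) = (J + 0)/(J - 6*J²) = J/(J - 6*J²))
√(-8*12 + r(-16)) = √(-8*12 - 1/(-1 + 6*(-16))) = √(-96 - 1/(-1 - 96)) = √(-96 - 1/(-97)) = √(-96 - 1*(-1/97)) = √(-96 + 1/97) = √(-9311/97) = I*√903167/97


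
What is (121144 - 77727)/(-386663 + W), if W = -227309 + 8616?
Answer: -43417/605356 ≈ -0.071721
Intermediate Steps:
W = -218693
(121144 - 77727)/(-386663 + W) = (121144 - 77727)/(-386663 - 218693) = 43417/(-605356) = 43417*(-1/605356) = -43417/605356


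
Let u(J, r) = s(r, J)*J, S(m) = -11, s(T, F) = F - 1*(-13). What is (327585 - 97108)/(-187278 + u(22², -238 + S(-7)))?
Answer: 230477/53270 ≈ 4.3266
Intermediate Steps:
s(T, F) = 13 + F (s(T, F) = F + 13 = 13 + F)
u(J, r) = J*(13 + J) (u(J, r) = (13 + J)*J = J*(13 + J))
(327585 - 97108)/(-187278 + u(22², -238 + S(-7))) = (327585 - 97108)/(-187278 + 22²*(13 + 22²)) = 230477/(-187278 + 484*(13 + 484)) = 230477/(-187278 + 484*497) = 230477/(-187278 + 240548) = 230477/53270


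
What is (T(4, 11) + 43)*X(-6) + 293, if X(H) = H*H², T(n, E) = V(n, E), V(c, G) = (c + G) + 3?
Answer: -12883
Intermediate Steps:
V(c, G) = 3 + G + c (V(c, G) = (G + c) + 3 = 3 + G + c)
T(n, E) = 3 + E + n
X(H) = H³
(T(4, 11) + 43)*X(-6) + 293 = ((3 + 11 + 4) + 43)*(-6)³ + 293 = (18 + 43)*(-216) + 293 = 61*(-216) + 293 = -13176 + 293 = -12883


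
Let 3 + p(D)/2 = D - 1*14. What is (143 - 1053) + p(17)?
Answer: -910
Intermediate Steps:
p(D) = -34 + 2*D (p(D) = -6 + 2*(D - 1*14) = -6 + 2*(D - 14) = -6 + 2*(-14 + D) = -6 + (-28 + 2*D) = -34 + 2*D)
(143 - 1053) + p(17) = (143 - 1053) + (-34 + 2*17) = -910 + (-34 + 34) = -910 + 0 = -910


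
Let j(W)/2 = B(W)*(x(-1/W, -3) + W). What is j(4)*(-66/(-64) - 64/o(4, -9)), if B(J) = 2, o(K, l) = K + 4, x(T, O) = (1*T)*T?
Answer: -14495/128 ≈ -113.24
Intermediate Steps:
x(T, O) = T² (x(T, O) = T*T = T²)
o(K, l) = 4 + K
j(W) = 4*W + 4/W² (j(W) = 2*(2*((-1/W)² + W)) = 2*(2*(W⁻² + W)) = 2*(2*(W + W⁻²)) = 2*(2*W + 2/W²) = 4*W + 4/W²)
j(4)*(-66/(-64) - 64/o(4, -9)) = (4*4 + 4/4²)*(-66/(-64) - 64/(4 + 4)) = (16 + 4*(1/16))*(-66*(-1/64) - 64/8) = (16 + ¼)*(33/32 - 64*⅛) = 65*(33/32 - 8)/4 = (65/4)*(-223/32) = -14495/128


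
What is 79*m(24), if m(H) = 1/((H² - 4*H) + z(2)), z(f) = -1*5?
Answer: 79/475 ≈ 0.16632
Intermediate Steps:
z(f) = -5
m(H) = 1/(-5 + H² - 4*H) (m(H) = 1/((H² - 4*H) - 5) = 1/(-5 + H² - 4*H))
79*m(24) = 79/(-5 + 24² - 4*24) = 79/(-5 + 576 - 96) = 79/475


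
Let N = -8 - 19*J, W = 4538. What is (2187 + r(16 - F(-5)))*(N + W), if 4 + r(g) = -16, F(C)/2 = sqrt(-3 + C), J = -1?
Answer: 9857683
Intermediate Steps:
F(C) = 2*sqrt(-3 + C)
r(g) = -20 (r(g) = -4 - 16 = -20)
N = 11 (N = -8 - 19*(-1) = -8 + 19 = 11)
(2187 + r(16 - F(-5)))*(N + W) = (2187 - 20)*(11 + 4538) = 2167*4549 = 9857683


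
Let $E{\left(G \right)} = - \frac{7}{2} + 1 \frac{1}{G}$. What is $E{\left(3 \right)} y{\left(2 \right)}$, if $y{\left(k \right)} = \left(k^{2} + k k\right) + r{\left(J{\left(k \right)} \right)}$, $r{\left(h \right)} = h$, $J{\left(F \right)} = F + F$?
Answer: $-38$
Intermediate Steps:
$E{\left(G \right)} = - \frac{7}{2} + \frac{1}{G}$ ($E{\left(G \right)} = \left(-7\right) \frac{1}{2} + \frac{1}{G} = - \frac{7}{2} + \frac{1}{G}$)
$J{\left(F \right)} = 2 F$
$y{\left(k \right)} = 2 k + 2 k^{2}$ ($y{\left(k \right)} = \left(k^{2} + k k\right) + 2 k = \left(k^{2} + k^{2}\right) + 2 k = 2 k^{2} + 2 k = 2 k + 2 k^{2}$)
$E{\left(3 \right)} y{\left(2 \right)} = \left(- \frac{7}{2} + \frac{1}{3}\right) 2 \cdot 2 \left(1 + 2\right) = \left(- \frac{7}{2} + \frac{1}{3}\right) 2 \cdot 2 \cdot 3 = \left(- \frac{19}{6}\right) 12 = -38$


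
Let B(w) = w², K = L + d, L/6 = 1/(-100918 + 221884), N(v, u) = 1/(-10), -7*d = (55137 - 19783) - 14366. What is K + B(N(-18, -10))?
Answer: -42313764973/14112700 ≈ -2998.3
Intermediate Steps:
d = -20988/7 (d = -((55137 - 19783) - 14366)/7 = -(35354 - 14366)/7 = -⅐*20988 = -20988/7 ≈ -2998.3)
N(v, u) = -⅒
L = 1/20161 (L = 6/(-100918 + 221884) = 6/120966 = 6*(1/120966) = 1/20161 ≈ 4.9601e-5)
K = -423139061/141127 (K = 1/20161 - 20988/7 = -423139061/141127 ≈ -2998.3)
K + B(N(-18, -10)) = -423139061/141127 + (-⅒)² = -423139061/141127 + 1/100 = -42313764973/14112700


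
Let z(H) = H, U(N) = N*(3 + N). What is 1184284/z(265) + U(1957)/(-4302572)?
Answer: 1273612678162/285045395 ≈ 4468.1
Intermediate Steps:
1184284/z(265) + U(1957)/(-4302572) = 1184284/265 + (1957*(3 + 1957))/(-4302572) = 1184284*(1/265) + (1957*1960)*(-1/4302572) = 1184284/265 + 3835720*(-1/4302572) = 1184284/265 - 958930/1075643 = 1273612678162/285045395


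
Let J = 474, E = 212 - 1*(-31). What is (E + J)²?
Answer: 514089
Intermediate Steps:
E = 243 (E = 212 + 31 = 243)
(E + J)² = (243 + 474)² = 717² = 514089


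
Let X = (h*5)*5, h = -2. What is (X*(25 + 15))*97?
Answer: -194000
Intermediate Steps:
X = -50 (X = -2*5*5 = -10*5 = -50)
(X*(25 + 15))*97 = -50*(25 + 15)*97 = -50*40*97 = -2000*97 = -194000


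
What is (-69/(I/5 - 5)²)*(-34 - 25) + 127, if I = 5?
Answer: 6103/16 ≈ 381.44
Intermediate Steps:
(-69/(I/5 - 5)²)*(-34 - 25) + 127 = (-69/(5/5 - 5)²)*(-34 - 25) + 127 = -69/(5*(⅕) - 5)²*(-59) + 127 = -69/(1 - 5)²*(-59) + 127 = -69/((-4)²)*(-59) + 127 = -69/16*(-59) + 127 = 4071/16 + 127 = 6103/16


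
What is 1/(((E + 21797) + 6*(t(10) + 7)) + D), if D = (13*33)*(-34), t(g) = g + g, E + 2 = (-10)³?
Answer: 1/6371 ≈ 0.00015696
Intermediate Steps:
E = -1002 (E = -2 + (-10)³ = -2 - 1000 = -1002)
t(g) = 2*g
D = -14586 (D = 429*(-34) = -14586)
1/(((E + 21797) + 6*(t(10) + 7)) + D) = 1/(((-1002 + 21797) + 6*(2*10 + 7)) - 14586) = 1/((20795 + 6*(20 + 7)) - 14586) = 1/((20795 + 6*27) - 14586) = 1/((20795 + 162) - 14586) = 1/(20957 - 14586) = 1/6371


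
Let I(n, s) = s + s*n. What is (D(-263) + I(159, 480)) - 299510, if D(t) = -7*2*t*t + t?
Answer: -1191339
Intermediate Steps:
I(n, s) = s + n*s
D(t) = t - 14*t² (D(t) = -14*t² + t = t - 14*t²)
(D(-263) + I(159, 480)) - 299510 = (-263*(1 - 14*(-263)) + 480*(1 + 159)) - 299510 = (-263*(1 + 3682) + 480*160) - 299510 = (-263*3683 + 76800) - 299510 = (-968629 + 76800) - 299510 = -891829 - 299510 = -1191339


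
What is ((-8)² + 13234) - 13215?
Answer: 83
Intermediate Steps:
((-8)² + 13234) - 13215 = (64 + 13234) - 13215 = 13298 - 13215 = 83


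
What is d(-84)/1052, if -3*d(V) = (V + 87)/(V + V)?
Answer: 1/176736 ≈ 5.6582e-6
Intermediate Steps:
d(V) = -(87 + V)/(6*V) (d(V) = -(V + 87)/(3*(V + V)) = -(87 + V)/(3*(2*V)) = -(87 + V)*1/(2*V)/3 = -(87 + V)/(6*V))
d(-84)/1052 = ((1/6)*(-87 - 1*(-84))/(-84))/1052 = ((1/6)*(-1/84)*(-87 + 84))*(1/1052) = ((1/6)*(-1/84)*(-3))*(1/1052) = (1/168)*(1/1052) = 1/176736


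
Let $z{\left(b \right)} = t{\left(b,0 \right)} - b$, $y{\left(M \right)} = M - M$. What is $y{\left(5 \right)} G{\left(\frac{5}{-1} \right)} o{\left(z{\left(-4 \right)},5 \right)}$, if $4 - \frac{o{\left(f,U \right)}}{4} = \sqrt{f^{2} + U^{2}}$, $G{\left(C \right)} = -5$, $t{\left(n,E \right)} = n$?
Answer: $0$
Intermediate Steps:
$y{\left(M \right)} = 0$
$z{\left(b \right)} = 0$ ($z{\left(b \right)} = b - b = 0$)
$o{\left(f,U \right)} = 16 - 4 \sqrt{U^{2} + f^{2}}$ ($o{\left(f,U \right)} = 16 - 4 \sqrt{f^{2} + U^{2}} = 16 - 4 \sqrt{U^{2} + f^{2}}$)
$y{\left(5 \right)} G{\left(\frac{5}{-1} \right)} o{\left(z{\left(-4 \right)},5 \right)} = 0 \left(-5\right) \left(16 - 4 \sqrt{5^{2} + 0^{2}}\right) = 0 \left(16 - 4 \sqrt{25 + 0}\right) = 0 \left(16 - 4 \sqrt{25}\right) = 0 \left(16 - 20\right) = 0 \left(-4\right) = 0$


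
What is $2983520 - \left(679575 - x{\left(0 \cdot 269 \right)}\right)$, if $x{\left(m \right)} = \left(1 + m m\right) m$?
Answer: $2303945$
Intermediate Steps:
$x{\left(m \right)} = m \left(1 + m^{2}\right)$ ($x{\left(m \right)} = \left(1 + m^{2}\right) m = m \left(1 + m^{2}\right)$)
$2983520 - \left(679575 - x{\left(0 \cdot 269 \right)}\right) = 2983520 - \left(679575 - \left(0 \cdot 269 + \left(0 \cdot 269\right)^{3}\right)\right) = 2983520 - \left(679575 - \left(0 + 0^{3}\right)\right) = 2983520 - \left(679575 - \left(0 + 0\right)\right) = 2983520 - \left(679575 - 0\right) = 2983520 - \left(679575 + 0\right) = 2983520 - 679575 = 2303945$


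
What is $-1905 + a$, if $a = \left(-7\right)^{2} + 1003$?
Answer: $-853$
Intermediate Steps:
$a = 1052$ ($a = 49 + 1003 = 1052$)
$-1905 + a = -1905 + 1052 = -853$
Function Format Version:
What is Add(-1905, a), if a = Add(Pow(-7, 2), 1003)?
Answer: -853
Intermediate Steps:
a = 1052 (a = Add(49, 1003) = 1052)
Add(-1905, a) = Add(-1905, 1052) = -853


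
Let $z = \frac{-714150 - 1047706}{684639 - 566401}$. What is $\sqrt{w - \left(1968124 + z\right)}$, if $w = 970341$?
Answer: $\frac{i \sqrt{3487255541908631}}{59119} \approx 998.88 i$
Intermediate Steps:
$z = - \frac{880928}{59119}$ ($z = - \frac{1761856}{118238} = \left(-1761856\right) \frac{1}{118238} = - \frac{880928}{59119} \approx -14.901$)
$\sqrt{w - \left(1968124 + z\right)} = \sqrt{970341 - \frac{116352641828}{59119}} = \sqrt{- \frac{58987052249}{59119}} = \frac{i \sqrt{3487255541908631}}{59119}$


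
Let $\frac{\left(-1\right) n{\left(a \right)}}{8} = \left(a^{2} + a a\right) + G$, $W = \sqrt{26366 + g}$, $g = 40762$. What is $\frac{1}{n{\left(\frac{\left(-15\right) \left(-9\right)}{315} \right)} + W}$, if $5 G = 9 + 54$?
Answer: $\frac{259455}{140974381} + \frac{60025 \sqrt{16782}}{1691692572} \approx 0.006437$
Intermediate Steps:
$W = 2 \sqrt{16782}$ ($W = \sqrt{26366 + 40762} = \sqrt{67128} = 2 \sqrt{16782} \approx 259.09$)
$G = \frac{63}{5}$ ($G = \frac{9 + 54}{5} = \frac{1}{5} \cdot 63 = \frac{63}{5} \approx 12.6$)
$n{\left(a \right)} = - \frac{504}{5} - 16 a^{2}$ ($n{\left(a \right)} = - 8 \left(\left(a^{2} + a a\right) + \frac{63}{5}\right) = - 8 \left(\left(a^{2} + a^{2}\right) + \frac{63}{5}\right) = - 8 \left(2 a^{2} + \frac{63}{5}\right) = - 8 \left(\frac{63}{5} + 2 a^{2}\right) = - \frac{504}{5} - 16 a^{2}$)
$\frac{1}{n{\left(\frac{\left(-15\right) \left(-9\right)}{315} \right)} + W} = \frac{1}{\left(- \frac{504}{5} - 16 \left(\frac{\left(-15\right) \left(-9\right)}{315}\right)^{2}\right) + 2 \sqrt{16782}} = \frac{1}{\left(- \frac{504}{5} - 16 \left(135 \cdot \frac{1}{315}\right)^{2}\right) + 2 \sqrt{16782}} = \frac{1}{\left(- \frac{504}{5} - 16 \left(\frac{3}{7}\right)^{2}\right) + 2 \sqrt{16782}} = \frac{1}{\left(- \frac{504}{5} - \frac{144}{49}\right) + 2 \sqrt{16782}} = \frac{1}{- \frac{25416}{245} + 2 \sqrt{16782}}$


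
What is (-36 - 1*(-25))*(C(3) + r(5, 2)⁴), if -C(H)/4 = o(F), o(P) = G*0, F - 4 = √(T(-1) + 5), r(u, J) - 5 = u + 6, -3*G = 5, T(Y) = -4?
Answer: -720896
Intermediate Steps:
G = -5/3 (G = -⅓*5 = -5/3 ≈ -1.6667)
r(u, J) = 11 + u (r(u, J) = 5 + (u + 6) = 5 + (6 + u) = 11 + u)
F = 5 (F = 4 + √(-4 + 5) = 4 + √1 = 4 + 1 = 5)
o(P) = 0 (o(P) = -5/3*0 = 0)
C(H) = 0 (C(H) = -4*0 = 0)
(-36 - 1*(-25))*(C(3) + r(5, 2)⁴) = (-36 - 1*(-25))*(0 + (11 + 5)⁴) = (-36 + 25)*(0 + 16⁴) = -11*(0 + 65536) = -11*65536 = -720896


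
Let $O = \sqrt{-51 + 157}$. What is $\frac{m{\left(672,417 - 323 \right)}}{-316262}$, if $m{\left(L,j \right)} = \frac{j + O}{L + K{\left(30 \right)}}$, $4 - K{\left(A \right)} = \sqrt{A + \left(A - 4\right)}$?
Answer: $- \frac{94 + \sqrt{106}}{316262 \left(676 - 2 \sqrt{14}\right)} \approx -4.933 \cdot 10^{-7}$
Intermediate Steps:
$O = \sqrt{106} \approx 10.296$
$K{\left(A \right)} = 4 - \sqrt{-4 + 2 A}$ ($K{\left(A \right)} = 4 - \sqrt{A + \left(A - 4\right)} = 4 - \sqrt{A + \left(-4 + A\right)} = 4 - \sqrt{-4 + 2 A}$)
$m{\left(L,j \right)} = \frac{j + \sqrt{106}}{4 + L - 2 \sqrt{14}}$ ($m{\left(L,j \right)} = \frac{j + \sqrt{106}}{L + \left(4 - \sqrt{-4 + 2 \cdot 30}\right)} = \frac{j + \sqrt{106}}{L + \left(4 - \sqrt{-4 + 60}\right)} = \frac{j + \sqrt{106}}{L + \left(4 - \sqrt{56}\right)} = \frac{j + \sqrt{106}}{L + \left(4 - 2 \sqrt{14}\right)} = \frac{j + \sqrt{106}}{4 + L - 2 \sqrt{14}}$)
$\frac{m{\left(672,417 - 323 \right)}}{-316262} = \frac{\frac{1}{4 + 672 - 2 \sqrt{14}} \left(\left(417 - 323\right) + \sqrt{106}\right)}{-316262} = \frac{\left(417 - 323\right) + \sqrt{106}}{676 - 2 \sqrt{14}} \left(- \frac{1}{316262}\right) = \frac{94 + \sqrt{106}}{676 - 2 \sqrt{14}} \left(- \frac{1}{316262}\right) = - \frac{94 + \sqrt{106}}{316262 \left(676 - 2 \sqrt{14}\right)}$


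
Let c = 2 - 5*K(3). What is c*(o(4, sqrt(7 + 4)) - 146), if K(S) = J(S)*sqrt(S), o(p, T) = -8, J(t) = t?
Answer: -308 + 2310*sqrt(3) ≈ 3693.0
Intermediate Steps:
K(S) = S**(3/2) (K(S) = S*sqrt(S) = S**(3/2))
c = 2 - 15*sqrt(3) ≈ -23.981
c*(o(4, sqrt(7 + 4)) - 146) = (2 - 15*sqrt(3))*(-8 - 146) = (2 - 15*sqrt(3))*(-154) = -308 + 2310*sqrt(3)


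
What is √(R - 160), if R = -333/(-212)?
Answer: I*√1780111/106 ≈ 12.587*I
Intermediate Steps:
R = 333/212 (R = -333*(-1/212) = 333/212 ≈ 1.5708)
√(R - 160) = √(333/212 - 160) = √(-33587/212) = I*√1780111/106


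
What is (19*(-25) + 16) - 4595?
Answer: -5054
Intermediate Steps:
(19*(-25) + 16) - 4595 = (-475 + 16) - 4595 = -459 - 4595 = -5054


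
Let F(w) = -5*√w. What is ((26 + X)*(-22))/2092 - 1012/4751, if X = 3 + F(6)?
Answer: -2574121/4969546 + 55*√6/1046 ≈ -0.38918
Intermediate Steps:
X = 3 - 5*√6 ≈ -9.2475
((26 + X)*(-22))/2092 - 1012/4751 = ((26 + (3 - 5*√6))*(-22))/2092 - 1012/4751 = ((29 - 5*√6)*(-22))*(1/2092) - 1012*1/4751 = (-638 + 110*√6)*(1/2092) - 1012/4751 = (-319/1046 + 55*√6/1046) - 1012/4751 = -2574121/4969546 + 55*√6/1046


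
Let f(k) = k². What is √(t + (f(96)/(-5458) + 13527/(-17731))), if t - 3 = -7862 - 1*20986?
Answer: 3*I*√7504788757202530346/48387899 ≈ 169.85*I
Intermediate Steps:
t = -28845 (t = 3 + (-7862 - 1*20986) = 3 + (-7862 - 20986) = 3 - 28848 = -28845)
√(t + (f(96)/(-5458) + 13527/(-17731))) = √(-28845 + (96²/(-5458) + 13527/(-17731))) = √(-28845 + (9216*(-1/5458) + 13527*(-1/17731))) = √(-28845 + (-4608/2729 - 13527/17731)) = √(-28845 - 118619631/48387899) = √(-1395867566286/48387899) = 3*I*√7504788757202530346/48387899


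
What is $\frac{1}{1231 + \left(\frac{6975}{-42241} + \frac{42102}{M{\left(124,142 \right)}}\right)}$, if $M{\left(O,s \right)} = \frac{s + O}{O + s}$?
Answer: $\frac{42241}{1830422278} \approx 2.3077 \cdot 10^{-5}$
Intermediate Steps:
$M{\left(O,s \right)} = 1$ ($M{\left(O,s \right)} = \frac{O + s}{O + s} = 1$)
$\frac{1}{1231 + \left(\frac{6975}{-42241} + \frac{42102}{M{\left(124,142 \right)}}\right)} = \frac{1}{1231 + \left(\frac{6975}{-42241} + \frac{42102}{1}\right)} = \frac{1}{1231 + \left(6975 \left(- \frac{1}{42241}\right) + 42102 \cdot 1\right)} = \frac{1}{1231 + \left(- \frac{6975}{42241} + 42102\right)} = \frac{1}{1231 + \frac{1778423607}{42241}} = \frac{1}{\frac{1830422278}{42241}} = \frac{42241}{1830422278}$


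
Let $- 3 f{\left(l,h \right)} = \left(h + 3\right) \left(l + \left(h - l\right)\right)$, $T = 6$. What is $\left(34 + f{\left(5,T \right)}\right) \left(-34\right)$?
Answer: $-544$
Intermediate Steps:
$f{\left(l,h \right)} = - \frac{h \left(3 + h\right)}{3}$ ($f{\left(l,h \right)} = - \frac{\left(h + 3\right) \left(l + \left(h - l\right)\right)}{3} = - \frac{\left(3 + h\right) h}{3} = - \frac{h \left(3 + h\right)}{3}$)
$\left(34 + f{\left(5,T \right)}\right) \left(-34\right) = \left(34 - 2 \left(3 + 6\right)\right) \left(-34\right) = \left(34 - 2 \cdot 9\right) \left(-34\right) = \left(34 - 18\right) \left(-34\right) = 16 \left(-34\right) = -544$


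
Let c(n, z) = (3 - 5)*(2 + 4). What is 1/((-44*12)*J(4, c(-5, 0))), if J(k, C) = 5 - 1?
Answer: -1/2112 ≈ -0.00047348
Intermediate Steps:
c(n, z) = -12 (c(n, z) = -2*6 = -12)
J(k, C) = 4
1/((-44*12)*J(4, c(-5, 0))) = 1/(-44*12*4) = 1/(-528*4) = 1/(-2112) = -1/2112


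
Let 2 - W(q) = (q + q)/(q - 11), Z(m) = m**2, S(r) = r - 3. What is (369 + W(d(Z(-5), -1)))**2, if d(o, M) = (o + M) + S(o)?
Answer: 166229449/1225 ≈ 1.3570e+5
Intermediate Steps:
S(r) = -3 + r
d(o, M) = -3 + M + 2*o (d(o, M) = (o + M) + (-3 + o) = (M + o) + (-3 + o) = -3 + M + 2*o)
W(q) = 2 - 2*q/(-11 + q) (W(q) = 2 - (q + q)/(q - 11) = 2 - 2*q/(-11 + q))
(369 + W(d(Z(-5), -1)))**2 = (369 - 22/(-11 + (-3 - 1 + 2*(-5)**2)))**2 = (369 - 22/(-11 + (-3 - 1 + 2*25)))**2 = (369 - 22/(-11 + (-3 - 1 + 50)))**2 = (369 - 22/(-11 + 46))**2 = (369 - 22/35)**2 = (12893/35)**2 = 166229449/1225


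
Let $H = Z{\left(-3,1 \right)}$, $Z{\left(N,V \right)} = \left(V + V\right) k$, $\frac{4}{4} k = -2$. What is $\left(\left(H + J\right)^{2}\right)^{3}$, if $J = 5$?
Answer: $1$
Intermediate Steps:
$k = -2$
$Z{\left(N,V \right)} = - 4 V$ ($Z{\left(N,V \right)} = \left(V + V\right) \left(-2\right) = 2 V \left(-2\right) = - 4 V$)
$H = -4$ ($H = \left(-4\right) 1 = -4$)
$\left(\left(H + J\right)^{2}\right)^{3} = \left(\left(-4 + 5\right)^{2}\right)^{3} = \left(1^{2}\right)^{3} = 1^{3} = 1$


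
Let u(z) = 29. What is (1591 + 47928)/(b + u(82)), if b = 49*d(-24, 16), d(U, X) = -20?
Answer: -49519/951 ≈ -52.070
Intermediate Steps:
b = -980 (b = 49*(-20) = -980)
(1591 + 47928)/(b + u(82)) = (1591 + 47928)/(-980 + 29) = 49519/(-951) = 49519*(-1/951) = -49519/951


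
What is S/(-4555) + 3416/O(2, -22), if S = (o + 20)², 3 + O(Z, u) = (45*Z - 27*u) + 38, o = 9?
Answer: 14955201/3275045 ≈ 4.5664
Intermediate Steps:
O(Z, u) = 35 - 27*u + 45*Z (O(Z, u) = -3 + ((45*Z - 27*u) + 38) = -3 + ((-27*u + 45*Z) + 38) = -3 + (38 - 27*u + 45*Z) = 35 - 27*u + 45*Z)
S = 841 (S = (9 + 20)² = 29² = 841)
S/(-4555) + 3416/O(2, -22) = 841/(-4555) + 3416/(35 - 27*(-22) + 45*2) = 841*(-1/4555) + 3416/(35 + 594 + 90) = -841/4555 + 3416/719 = 14955201/3275045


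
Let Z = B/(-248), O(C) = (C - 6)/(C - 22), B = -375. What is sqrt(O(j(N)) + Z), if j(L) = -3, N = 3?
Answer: sqrt(719634)/620 ≈ 1.3682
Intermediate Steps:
O(C) = (-6 + C)/(-22 + C)
Z = 375/248 (Z = -375/(-248) = -375*(-1/248) = 375/248 ≈ 1.5121)
sqrt(O(j(N)) + Z) = sqrt((-6 - 3)/(-22 - 3) + 375/248) = sqrt(-9/(-25) + 375/248) = sqrt(-1/25*(-9) + 375/248) = sqrt(9/25 + 375/248) = sqrt(11607/6200) = sqrt(719634)/620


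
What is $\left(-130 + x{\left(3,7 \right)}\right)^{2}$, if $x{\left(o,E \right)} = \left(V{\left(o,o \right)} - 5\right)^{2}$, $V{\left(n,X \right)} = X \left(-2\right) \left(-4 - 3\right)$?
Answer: $1535121$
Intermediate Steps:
$V{\left(n,X \right)} = 14 X$ ($V{\left(n,X \right)} = - 2 X \left(-7\right) = 14 X$)
$x{\left(o,E \right)} = \left(-5 + 14 o\right)^{2}$ ($x{\left(o,E \right)} = \left(14 o - 5\right)^{2} = \left(-5 + 14 o\right)^{2}$)
$\left(-130 + x{\left(3,7 \right)}\right)^{2} = \left(-130 + \left(-5 + 14 \cdot 3\right)^{2}\right)^{2} = \left(-130 + \left(-5 + 42\right)^{2}\right)^{2} = \left(-130 + 37^{2}\right)^{2} = \left(-130 + 1369\right)^{2} = 1239^{2} = 1535121$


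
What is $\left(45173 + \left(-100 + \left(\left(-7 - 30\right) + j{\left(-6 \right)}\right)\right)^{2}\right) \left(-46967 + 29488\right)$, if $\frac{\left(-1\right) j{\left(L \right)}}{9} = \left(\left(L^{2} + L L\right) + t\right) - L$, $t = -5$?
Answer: $-11808969711$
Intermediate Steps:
$j{\left(L \right)} = 45 - 18 L^{2} + 9 L$ ($j{\left(L \right)} = - 9 \left(\left(\left(L^{2} + L L\right) - 5\right) - L\right) = - 9 \left(\left(\left(L^{2} + L^{2}\right) - 5\right) - L\right) = - 9 \left(\left(2 L^{2} - 5\right) - L\right) = - 9 \left(\left(-5 + 2 L^{2}\right) - L\right) = - 9 \left(-5 - L + 2 L^{2}\right) = 45 - 18 L^{2} + 9 L$)
$\left(45173 + \left(-100 + \left(\left(-7 - 30\right) + j{\left(-6 \right)}\right)\right)^{2}\right) \left(-46967 + 29488\right) = \left(45173 + \left(-100 + \left(\left(-7 - 30\right) + \left(45 - 18 \left(-6\right)^{2} + 9 \left(-6\right)\right)\right)\right)^{2}\right) \left(-46967 + 29488\right) = \left(45173 + \left(-100 - 694\right)^{2}\right) \left(-17479\right) = \left(45173 + \left(-794\right)^{2}\right) \left(-17479\right) = \left(45173 + 630436\right) \left(-17479\right) = 675609 \left(-17479\right) = -11808969711$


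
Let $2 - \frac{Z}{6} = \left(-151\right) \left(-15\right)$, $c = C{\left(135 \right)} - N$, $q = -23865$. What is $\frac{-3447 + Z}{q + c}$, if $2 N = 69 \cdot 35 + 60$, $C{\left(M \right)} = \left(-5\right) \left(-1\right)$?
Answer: $\frac{6810}{10039} \approx 0.67835$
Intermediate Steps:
$C{\left(M \right)} = 5$
$N = \frac{2475}{2}$ ($N = \frac{69 \cdot 35 + 60}{2} = \frac{2415 + 60}{2} = \frac{1}{2} \cdot 2475 = \frac{2475}{2} \approx 1237.5$)
$c = - \frac{2465}{2}$ ($c = 5 - \frac{2475}{2} = - \frac{2465}{2} \approx -1232.5$)
$Z = -13578$ ($Z = 12 - 6 \left(\left(-151\right) \left(-15\right)\right) = 12 - 13590 = -13578$)
$\frac{-3447 + Z}{q + c} = \frac{-3447 - 13578}{-23865 - \frac{2465}{2}} = - \frac{17025}{- \frac{50195}{2}} = \left(-17025\right) \left(- \frac{2}{50195}\right) = \frac{6810}{10039}$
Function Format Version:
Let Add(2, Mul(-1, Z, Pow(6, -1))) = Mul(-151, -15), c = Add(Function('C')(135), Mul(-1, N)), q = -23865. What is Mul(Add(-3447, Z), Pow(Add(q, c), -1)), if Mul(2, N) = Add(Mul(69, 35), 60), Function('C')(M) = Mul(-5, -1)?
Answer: Rational(6810, 10039) ≈ 0.67835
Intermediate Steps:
Function('C')(M) = 5
N = Rational(2475, 2) (N = Mul(Rational(1, 2), Add(Mul(69, 35), 60)) = Mul(Rational(1, 2), Add(2415, 60)) = Mul(Rational(1, 2), 2475) = Rational(2475, 2) ≈ 1237.5)
c = Rational(-2465, 2) (c = Add(5, Mul(-1, Rational(2475, 2))) = Add(5, Rational(-2475, 2)) = Rational(-2465, 2) ≈ -1232.5)
Z = -13578 (Z = Add(12, Mul(-6, Mul(-151, -15))) = Add(12, Mul(-6, 2265)) = Add(12, -13590) = -13578)
Mul(Add(-3447, Z), Pow(Add(q, c), -1)) = Mul(Add(-3447, -13578), Pow(Add(-23865, Rational(-2465, 2)), -1)) = Mul(-17025, Pow(Rational(-50195, 2), -1)) = Mul(-17025, Rational(-2, 50195)) = Rational(6810, 10039)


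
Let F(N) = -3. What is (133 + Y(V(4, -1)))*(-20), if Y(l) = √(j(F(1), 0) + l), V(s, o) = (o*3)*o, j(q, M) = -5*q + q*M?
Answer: -2660 - 60*√2 ≈ -2744.9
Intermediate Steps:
j(q, M) = -5*q + M*q
V(s, o) = 3*o² (V(s, o) = (3*o)*o = 3*o²)
Y(l) = √(15 + l) (Y(l) = √(-3*(-5 + 0) + l) = √(-3*(-5) + l) = √(15 + l))
(133 + Y(V(4, -1)))*(-20) = (133 + √(15 + 3*(-1)²))*(-20) = (133 + √(15 + 3*1))*(-20) = (133 + √(15 + 3))*(-20) = (133 + √18)*(-20) = (133 + 3*√2)*(-20) = -2660 - 60*√2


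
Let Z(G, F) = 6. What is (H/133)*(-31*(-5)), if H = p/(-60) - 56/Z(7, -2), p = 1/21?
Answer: -19189/1764 ≈ -10.878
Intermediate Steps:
p = 1/21 ≈ 0.047619
H = -11761/1260 (H = (1/21)/(-60) - 56/6 = (1/21)*(-1/60) - 56*⅙ = -1/1260 - 28/3 = -11761/1260 ≈ -9.3341)
(H/133)*(-31*(-5)) = (-11761/1260/133)*(-31*(-5)) = -11761/1260*1/133*155 = -619/8820*155 = -19189/1764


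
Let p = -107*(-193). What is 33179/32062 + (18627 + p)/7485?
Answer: 1507676051/239984070 ≈ 6.2824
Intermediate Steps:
p = 20651
33179/32062 + (18627 + p)/7485 = 33179/32062 + (18627 + 20651)/7485 = 33179*(1/32062) + 39278*(1/7485) = 33179/32062 + 39278/7485 = 1507676051/239984070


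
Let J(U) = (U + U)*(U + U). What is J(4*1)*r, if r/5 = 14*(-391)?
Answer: -1751680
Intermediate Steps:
r = -27370 (r = 5*(14*(-391)) = 5*(-5474) = -27370)
J(U) = 4*U² (J(U) = (2*U)*(2*U) = 4*U²)
J(4*1)*r = (4*(4*1)²)*(-27370) = (4*4²)*(-27370) = (4*16)*(-27370) = 64*(-27370) = -1751680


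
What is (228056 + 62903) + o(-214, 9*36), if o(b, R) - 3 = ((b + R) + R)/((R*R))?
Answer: 15272013673/52488 ≈ 2.9096e+5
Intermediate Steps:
o(b, R) = 3 + (b + 2*R)/R² (o(b, R) = 3 + ((b + R) + R)/((R*R)) = 3 + ((R + b) + R)/(R²) = 3 + (b + 2*R)/R²)
(228056 + 62903) + o(-214, 9*36) = (228056 + 62903) + (3 + 2/((9*36)) - 214/(9*36)²) = 290959 + (3 + 2/324 - 214/324²) = 290959 + (3 + 2*(1/324) - 214*1/104976) = 290959 + (3 + 1/162 - 107/52488) = 290959 + 157681/52488 = 15272013673/52488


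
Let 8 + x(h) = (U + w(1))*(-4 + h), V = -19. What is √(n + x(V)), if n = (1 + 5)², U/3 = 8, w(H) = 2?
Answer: I*√570 ≈ 23.875*I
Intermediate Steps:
U = 24 (U = 3*8 = 24)
x(h) = -112 + 26*h (x(h) = -8 + (24 + 2)*(-4 + h) = -8 + 26*(-4 + h) = -8 + (-104 + 26*h) = -112 + 26*h)
n = 36 (n = 6² = 36)
√(n + x(V)) = √(36 + (-112 + 26*(-19))) = √(36 + (-112 - 494)) = √(36 - 606) = √(-570) = I*√570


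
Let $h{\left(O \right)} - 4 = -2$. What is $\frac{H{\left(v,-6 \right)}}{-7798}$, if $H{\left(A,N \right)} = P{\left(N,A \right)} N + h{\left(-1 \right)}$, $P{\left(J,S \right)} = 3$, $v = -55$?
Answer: $\frac{8}{3899} \approx 0.0020518$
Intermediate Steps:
$h{\left(O \right)} = 2$ ($h{\left(O \right)} = 4 - 2 = 2$)
$H{\left(A,N \right)} = 2 + 3 N$ ($H{\left(A,N \right)} = 3 N + 2 = 2 + 3 N$)
$\frac{H{\left(v,-6 \right)}}{-7798} = \frac{2 + 3 \left(-6\right)}{-7798} = \left(2 - 18\right) \left(- \frac{1}{7798}\right) = \left(-16\right) \left(- \frac{1}{7798}\right) = \frac{8}{3899}$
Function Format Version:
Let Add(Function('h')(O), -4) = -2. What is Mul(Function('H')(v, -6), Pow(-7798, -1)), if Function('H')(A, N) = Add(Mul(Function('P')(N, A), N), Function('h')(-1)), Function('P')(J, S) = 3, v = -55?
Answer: Rational(8, 3899) ≈ 0.0020518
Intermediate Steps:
Function('h')(O) = 2 (Function('h')(O) = Add(4, -2) = 2)
Function('H')(A, N) = Add(2, Mul(3, N)) (Function('H')(A, N) = Add(Mul(3, N), 2) = Add(2, Mul(3, N)))
Mul(Function('H')(v, -6), Pow(-7798, -1)) = Mul(Add(2, Mul(3, -6)), Pow(-7798, -1)) = Mul(Add(2, -18), Rational(-1, 7798)) = Mul(-16, Rational(-1, 7798)) = Rational(8, 3899)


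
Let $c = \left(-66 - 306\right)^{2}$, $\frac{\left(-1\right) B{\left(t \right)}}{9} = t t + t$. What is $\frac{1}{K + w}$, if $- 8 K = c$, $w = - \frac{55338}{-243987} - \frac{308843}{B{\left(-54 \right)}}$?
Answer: $- \frac{2094872382}{36211509439421} \approx -5.7851 \cdot 10^{-5}$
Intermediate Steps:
$B{\left(t \right)} = - 9 t - 9 t^{2}$ ($B{\left(t \right)} = - 9 \left(t t + t\right) = - 9 \left(t^{2} + t\right) = - 9 \left(t + t^{2}\right) = - 9 t - 9 t^{2}$)
$c = 138384$ ($c = \left(-372\right)^{2} = 138384$)
$w = \frac{25593024415}{2094872382}$ ($w = - \frac{55338}{-243987} - \frac{308843}{\left(-9\right) \left(-54\right) \left(1 - 54\right)} = \left(-55338\right) \left(- \frac{1}{243987}\right) - \frac{308843}{\left(-9\right) \left(-54\right) \left(-53\right)} = \frac{18446}{81329} - \frac{308843}{-25758} = \frac{18446}{81329} - - \frac{308843}{25758} = \frac{18446}{81329} + \frac{308843}{25758} = \frac{25593024415}{2094872382} \approx 12.217$)
$K = -17298$ ($K = \left(- \frac{1}{8}\right) 138384 = -17298$)
$\frac{1}{K + w} = \frac{1}{-17298 + \frac{25593024415}{2094872382}} = \frac{1}{- \frac{36211509439421}{2094872382}} = - \frac{2094872382}{36211509439421}$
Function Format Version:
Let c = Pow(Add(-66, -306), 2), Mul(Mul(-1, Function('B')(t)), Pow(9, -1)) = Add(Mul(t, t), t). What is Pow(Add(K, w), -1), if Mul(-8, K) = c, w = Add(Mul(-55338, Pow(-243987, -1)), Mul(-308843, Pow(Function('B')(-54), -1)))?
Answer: Rational(-2094872382, 36211509439421) ≈ -5.7851e-5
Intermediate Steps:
Function('B')(t) = Add(Mul(-9, t), Mul(-9, Pow(t, 2))) (Function('B')(t) = Mul(-9, Add(Mul(t, t), t)) = Mul(-9, Add(Pow(t, 2), t)) = Mul(-9, Add(t, Pow(t, 2))) = Add(Mul(-9, t), Mul(-9, Pow(t, 2))))
c = 138384 (c = Pow(-372, 2) = 138384)
w = Rational(25593024415, 2094872382) (w = Add(Mul(-55338, Pow(-243987, -1)), Mul(-308843, Pow(Mul(-9, -54, Add(1, -54)), -1))) = Add(Mul(-55338, Rational(-1, 243987)), Mul(-308843, Pow(Mul(-9, -54, -53), -1))) = Add(Rational(18446, 81329), Mul(-308843, Pow(-25758, -1))) = Add(Rational(18446, 81329), Mul(-308843, Rational(-1, 25758))) = Add(Rational(18446, 81329), Rational(308843, 25758)) = Rational(25593024415, 2094872382) ≈ 12.217)
K = -17298 (K = Mul(Rational(-1, 8), 138384) = -17298)
Pow(Add(K, w), -1) = Pow(Add(-17298, Rational(25593024415, 2094872382)), -1) = Pow(Rational(-36211509439421, 2094872382), -1) = Rational(-2094872382, 36211509439421)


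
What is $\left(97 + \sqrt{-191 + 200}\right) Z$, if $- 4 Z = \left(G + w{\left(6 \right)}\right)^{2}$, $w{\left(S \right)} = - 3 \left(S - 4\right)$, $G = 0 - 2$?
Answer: $-1600$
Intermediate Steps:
$G = -2$ ($G = 0 - 2 = -2$)
$w{\left(S \right)} = 12 - 3 S$ ($w{\left(S \right)} = - 3 \left(-4 + S\right) = 12 - 3 S$)
$Z = -16$ ($Z = - \frac{\left(-2 + \left(12 - 18\right)\right)^{2}}{4} = - \frac{\left(-2 - 6\right)^{2}}{4} = - \frac{\left(-8\right)^{2}}{4} = \left(- \frac{1}{4}\right) 64 = -16$)
$\left(97 + \sqrt{-191 + 200}\right) Z = \left(97 + \sqrt{-191 + 200}\right) \left(-16\right) = \left(97 + \sqrt{9}\right) \left(-16\right) = \left(97 + 3\right) \left(-16\right) = 100 \left(-16\right) = -1600$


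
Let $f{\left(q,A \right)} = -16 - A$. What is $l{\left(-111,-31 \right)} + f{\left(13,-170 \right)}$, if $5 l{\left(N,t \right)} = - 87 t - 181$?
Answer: $\frac{3286}{5} \approx 657.2$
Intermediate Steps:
$l{\left(N,t \right)} = - \frac{181}{5} - \frac{87 t}{5}$ ($l{\left(N,t \right)} = \frac{- 87 t - 181}{5} = \frac{-181 - 87 t}{5} = - \frac{181}{5} - \frac{87 t}{5}$)
$l{\left(-111,-31 \right)} + f{\left(13,-170 \right)} = \left(- \frac{181}{5} - - \frac{2697}{5}\right) - -154 = \left(- \frac{181}{5} + \frac{2697}{5}\right) + \left(-16 + 170\right) = \frac{2516}{5} + 154 = \frac{3286}{5}$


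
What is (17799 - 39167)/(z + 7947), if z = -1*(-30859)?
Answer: -10684/19403 ≈ -0.55064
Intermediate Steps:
z = 30859
(17799 - 39167)/(z + 7947) = (17799 - 39167)/(30859 + 7947) = -21368/38806 = -21368*1/38806 = -10684/19403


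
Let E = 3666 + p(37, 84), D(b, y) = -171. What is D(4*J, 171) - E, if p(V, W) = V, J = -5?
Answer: -3874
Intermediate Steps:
E = 3703 (E = 3666 + 37 = 3703)
D(4*J, 171) - E = -171 - 1*3703 = -171 - 3703 = -3874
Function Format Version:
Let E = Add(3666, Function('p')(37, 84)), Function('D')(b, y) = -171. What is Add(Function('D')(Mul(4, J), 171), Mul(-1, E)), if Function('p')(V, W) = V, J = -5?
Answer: -3874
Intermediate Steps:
E = 3703 (E = Add(3666, 37) = 3703)
Add(Function('D')(Mul(4, J), 171), Mul(-1, E)) = Add(-171, Mul(-1, 3703)) = Add(-171, -3703) = -3874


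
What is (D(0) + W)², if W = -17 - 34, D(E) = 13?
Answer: 1444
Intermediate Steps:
W = -51
(D(0) + W)² = (13 - 51)² = (-38)² = 1444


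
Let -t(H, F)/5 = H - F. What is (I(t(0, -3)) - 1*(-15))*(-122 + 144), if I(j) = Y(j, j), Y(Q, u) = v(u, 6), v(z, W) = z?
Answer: 0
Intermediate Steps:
t(H, F) = -5*H + 5*F (t(H, F) = -5*(H - F) = -5*H + 5*F)
Y(Q, u) = u
I(j) = j
(I(t(0, -3)) - 1*(-15))*(-122 + 144) = ((-5*0 + 5*(-3)) - 1*(-15))*(-122 + 144) = ((0 - 15) + 15)*22 = (-15 + 15)*22 = 0*22 = 0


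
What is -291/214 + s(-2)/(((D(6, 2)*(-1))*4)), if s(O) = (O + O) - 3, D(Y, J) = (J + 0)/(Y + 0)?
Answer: 1665/428 ≈ 3.8902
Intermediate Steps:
D(Y, J) = J/Y
s(O) = -3 + 2*O (s(O) = 2*O - 3 = -3 + 2*O)
-291/214 + s(-2)/(((D(6, 2)*(-1))*4)) = -291/214 + (-3 + 2*(-2))/((((2/6)*(-1))*4)) = -291*1/214 + (-3 - 4)/((((2*(1/6))*(-1))*4)) = -291/214 - 7/(((1/3)*(-1))*4) = -291/214 - 7/((-1/3*4)) = -291/214 - 7/(-4/3) = -291/214 - 7*(-3/4) = -291/214 + 21/4 = 1665/428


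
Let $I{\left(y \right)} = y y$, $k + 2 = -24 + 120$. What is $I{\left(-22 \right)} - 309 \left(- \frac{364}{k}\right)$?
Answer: $\frac{78986}{47} \approx 1680.6$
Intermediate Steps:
$k = 94$ ($k = -2 + \left(-24 + 120\right) = -2 + 96 = 94$)
$I{\left(y \right)} = y^{2}$
$I{\left(-22 \right)} - 309 \left(- \frac{364}{k}\right) = \left(-22\right)^{2} - 309 \left(- \frac{364}{94}\right) = 484 - 309 \left(\left(-364\right) \frac{1}{94}\right) = 484 - - \frac{56238}{47} = 484 + \frac{56238}{47} = \frac{78986}{47}$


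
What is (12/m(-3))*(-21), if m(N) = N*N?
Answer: -28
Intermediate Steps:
m(N) = N**2
(12/m(-3))*(-21) = (12/((-3)**2))*(-21) = (12/9)*(-21) = (12*(1/9))*(-21) = (4/3)*(-21) = -28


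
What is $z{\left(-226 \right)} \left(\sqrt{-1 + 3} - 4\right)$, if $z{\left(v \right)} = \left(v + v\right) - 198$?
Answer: $2600 - 650 \sqrt{2} \approx 1680.8$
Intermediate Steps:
$z{\left(v \right)} = -198 + 2 v$ ($z{\left(v \right)} = 2 v - 198 = -198 + 2 v$)
$z{\left(-226 \right)} \left(\sqrt{-1 + 3} - 4\right) = \left(-198 + 2 \left(-226\right)\right) \left(\sqrt{-1 + 3} - 4\right) = \left(-198 - 452\right) \left(\sqrt{2} - 4\right) = - 650 \left(-4 + \sqrt{2}\right) = 2600 - 650 \sqrt{2}$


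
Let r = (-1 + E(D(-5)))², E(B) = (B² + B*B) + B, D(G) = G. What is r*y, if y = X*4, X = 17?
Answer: 131648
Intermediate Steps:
E(B) = B + 2*B² (E(B) = (B² + B²) + B = 2*B² + B = B + 2*B²)
y = 68 (y = 17*4 = 68)
r = 1936 (r = (-1 - 5*(1 + 2*(-5)))² = (-1 - 5*(1 - 10))² = (-1 - 5*(-9))² = (-1 + 45)² = 44² = 1936)
r*y = 1936*68 = 131648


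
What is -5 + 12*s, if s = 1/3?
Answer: -1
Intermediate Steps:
s = 1/3 ≈ 0.33333
-5 + 12*s = -5 + 12*(1/3) = -5 + 4 = -1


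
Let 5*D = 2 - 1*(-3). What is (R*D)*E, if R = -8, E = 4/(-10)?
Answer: 16/5 ≈ 3.2000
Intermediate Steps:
E = -⅖ (E = 4*(-⅒) = -⅖ ≈ -0.40000)
D = 1 (D = (2 - 1*(-3))/5 = (2 + 3)/5 = (⅕)*5 = 1)
(R*D)*E = -8*1*(-⅖) = -8*(-⅖) = 16/5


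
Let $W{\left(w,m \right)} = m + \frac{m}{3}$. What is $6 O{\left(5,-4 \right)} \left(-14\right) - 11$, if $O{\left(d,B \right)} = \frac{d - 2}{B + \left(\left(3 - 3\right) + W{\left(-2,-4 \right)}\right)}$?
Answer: $16$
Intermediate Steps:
$W{\left(w,m \right)} = \frac{4 m}{3}$ ($W{\left(w,m \right)} = m + m \frac{1}{3} = m + \frac{m}{3} = \frac{4 m}{3}$)
$O{\left(d,B \right)} = \frac{-2 + d}{- \frac{16}{3} + B}$ ($O{\left(d,B \right)} = \frac{d - 2}{B + \left(\left(3 - 3\right) + \frac{4}{3} \left(-4\right)\right)} = \frac{-2 + d}{B + \left(0 - \frac{16}{3}\right)} = \frac{-2 + d}{B - \frac{16}{3}} = \frac{-2 + d}{- \frac{16}{3} + B}$)
$6 O{\left(5,-4 \right)} \left(-14\right) - 11 = 6 \frac{3 \left(-2 + 5\right)}{-16 + 3 \left(-4\right)} \left(-14\right) - 11 = 6 \cdot 3 \frac{1}{-16 - 12} \cdot 3 \left(-14\right) - 11 = 6 \cdot 3 \frac{1}{-28} \cdot 3 \left(-14\right) - 11 = 6 \cdot 3 \left(- \frac{1}{28}\right) 3 \left(-14\right) - 11 = 6 \left(- \frac{9}{28}\right) \left(-14\right) - 11 = \left(- \frac{27}{14}\right) \left(-14\right) - 11 = 27 - 11 = 16$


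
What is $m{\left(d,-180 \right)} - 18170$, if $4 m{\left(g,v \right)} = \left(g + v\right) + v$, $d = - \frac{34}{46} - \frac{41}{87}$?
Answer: $- \frac{73077731}{4002} \approx -18260.0$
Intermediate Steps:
$d = - \frac{2422}{2001}$ ($d = \left(-34\right) \frac{1}{46} - \frac{41}{87} = - \frac{17}{23} - \frac{41}{87} = - \frac{2422}{2001} \approx -1.2104$)
$m{\left(g,v \right)} = \frac{v}{2} + \frac{g}{4}$ ($m{\left(g,v \right)} = \frac{\left(g + v\right) + v}{4} = \frac{g + 2 v}{4} = \frac{v}{2} + \frac{g}{4}$)
$m{\left(d,-180 \right)} - 18170 = \left(\frac{1}{2} \left(-180\right) + \frac{1}{4} \left(- \frac{2422}{2001}\right)\right) - 18170 = \left(-90 - \frac{1211}{4002}\right) - 18170 = - \frac{361391}{4002} - 18170 = - \frac{73077731}{4002}$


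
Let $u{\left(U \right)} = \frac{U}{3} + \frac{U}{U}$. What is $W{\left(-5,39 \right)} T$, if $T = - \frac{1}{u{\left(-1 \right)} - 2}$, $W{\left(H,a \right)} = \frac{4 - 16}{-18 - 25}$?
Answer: $\frac{9}{43} \approx 0.2093$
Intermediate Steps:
$u{\left(U \right)} = 1 + \frac{U}{3}$ ($u{\left(U \right)} = U \frac{1}{3} + 1 = \frac{U}{3} + 1 = 1 + \frac{U}{3}$)
$W{\left(H,a \right)} = \frac{12}{43}$ ($W{\left(H,a \right)} = - \frac{12}{-43} = \left(-12\right) \left(- \frac{1}{43}\right) = \frac{12}{43}$)
$T = \frac{3}{4}$ ($T = - \frac{1}{\left(1 + \frac{1}{3} \left(-1\right)\right) - 2} = - \frac{1}{\left(1 - \frac{1}{3}\right) - 2} = - \frac{1}{\frac{2}{3} - 2} = - \frac{1}{- \frac{4}{3}} = \left(-1\right) \left(- \frac{3}{4}\right) = \frac{3}{4} \approx 0.75$)
$W{\left(-5,39 \right)} T = \frac{12}{43} \cdot \frac{3}{4} = \frac{9}{43}$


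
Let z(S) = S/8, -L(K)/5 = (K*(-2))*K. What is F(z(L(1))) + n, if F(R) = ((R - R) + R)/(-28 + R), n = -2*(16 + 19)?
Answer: -7495/107 ≈ -70.047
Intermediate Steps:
L(K) = 10*K² (L(K) = -5*K*(-2)*K = -5*(-2*K)*K = -(-10)*K² = 10*K²)
z(S) = S/8 (z(S) = S*(⅛) = S/8)
n = -70 (n = -2*35 = -70)
F(R) = R/(-28 + R) (F(R) = (0 + R)/(-28 + R) = R/(-28 + R))
F(z(L(1))) + n = ((10*1²)/8)/(-28 + (10*1²)/8) - 70 = ((10*1)/8)/(-28 + (10*1)/8) - 70 = ((⅛)*10)/(-28 + (⅛)*10) - 70 = 5/(4*(-28 + 5/4)) - 70 = 5/(4*(-107/4)) - 70 = (5/4)*(-4/107) - 70 = -5/107 - 70 = -7495/107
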